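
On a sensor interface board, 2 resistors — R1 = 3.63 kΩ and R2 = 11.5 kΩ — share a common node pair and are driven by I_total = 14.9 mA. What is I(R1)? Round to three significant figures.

Two-branch current divider: I_k = I_total · R_other/(R_1 + R_2).
So I = 14.9 × 11.5/15.13 = 11.33 mA.

I ≈ 11.3 mA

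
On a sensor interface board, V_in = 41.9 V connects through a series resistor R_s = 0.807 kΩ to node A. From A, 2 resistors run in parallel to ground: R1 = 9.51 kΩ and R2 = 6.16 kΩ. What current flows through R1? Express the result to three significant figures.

I ≈ 3.62 mA

Parallel bank: R_p = 1/(1/9.51 + 1/6.16) = 3.738 kΩ.
Node voltage V_A = V_in · R_p/(R_s + R_p) = 41.9 × 0.8225 = 34.46 V.
Branch current I = V_A/R1 = 34.46/9.51 = 3.624 mA.
(Check via current divider: I_total = 9.218 mA; share G_k/ΣG = 0.3931 → same result.)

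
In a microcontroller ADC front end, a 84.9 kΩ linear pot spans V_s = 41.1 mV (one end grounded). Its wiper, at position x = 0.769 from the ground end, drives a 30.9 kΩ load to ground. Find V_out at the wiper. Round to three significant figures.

Split the track: R_lower = x·R_p = 65.29 kΩ, R_upper = (1−x)·R_p = 19.61 kΩ.
Lower segment in parallel with the load: 65.29 ‖ 30.9 = 20.97 kΩ.
Loaded-divider output: V_out = 41.1 × 0.5168 = 21.24 mV.

V_out ≈ 21.2 mV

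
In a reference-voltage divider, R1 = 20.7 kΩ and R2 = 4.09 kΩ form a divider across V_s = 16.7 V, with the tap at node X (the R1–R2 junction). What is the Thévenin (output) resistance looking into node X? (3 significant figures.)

Looking into X with the source shorted: R_th = R1·R2/(R1+R2) = 20.70 × 4.09/24.79 = 3.415 kΩ.

R_th ≈ 3.42 kΩ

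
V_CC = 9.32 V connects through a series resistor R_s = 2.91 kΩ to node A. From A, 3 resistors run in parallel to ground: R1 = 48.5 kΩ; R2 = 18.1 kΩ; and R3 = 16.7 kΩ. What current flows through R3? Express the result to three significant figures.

Equivalent of the parallel group: R_p = 7.367 kΩ.
V_A = 9.32 × 7.367/10.28 = 6.681 V.
Branch current I = V_A/R3 = 6.681/16.7 = 0.4001 mA.

I ≈ 0.400 mA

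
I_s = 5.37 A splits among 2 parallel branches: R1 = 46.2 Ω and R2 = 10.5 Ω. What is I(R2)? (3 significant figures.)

Two-branch current divider: I_k = I_s · R_other/(R_1 + R_2).
So I = 5.37 × 46.2/56.70 = 4.376 A.

I ≈ 4.38 A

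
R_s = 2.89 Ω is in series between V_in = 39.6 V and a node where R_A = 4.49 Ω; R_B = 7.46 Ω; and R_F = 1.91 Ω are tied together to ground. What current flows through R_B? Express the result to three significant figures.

I ≈ 1.50 A

Combine the parallel branches: R_p = (1/4.49 + 1/7.46 + 1/1.91)⁻¹ = 1.136 Ω.
Node voltage V_A = V_in · R_p/(R_s + R_p) = 39.6 × 0.2822 = 11.17 V.
Branch current I = V_A/R_B = 11.17/7.46 = 1.498 A.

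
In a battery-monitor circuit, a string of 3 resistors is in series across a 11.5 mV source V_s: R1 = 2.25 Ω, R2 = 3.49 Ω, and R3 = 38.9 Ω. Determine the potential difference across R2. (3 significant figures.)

ΣR = 2.25 + 3.49 + 38.9 = 44.64 Ω.
V = V_s · R/ΣR = 11.5 × 0.07818 = 0.8991 mV.

V ≈ 0.899 mV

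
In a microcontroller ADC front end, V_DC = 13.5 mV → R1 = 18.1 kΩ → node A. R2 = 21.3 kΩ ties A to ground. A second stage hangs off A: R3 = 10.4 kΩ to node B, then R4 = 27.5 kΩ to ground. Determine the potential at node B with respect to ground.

V_B ≈ 4.21 mV

The second stage (R3 + R4 = 37.90 kΩ) loads node A in parallel with R2.
R2 ‖ (R3+R4) = 13.64 kΩ.
First divider: V_A = V_DC · 13.64/(18.1 + 13.64) = 5.801 mV.
V_B = V_A × 0.7256 = 4.209 mV.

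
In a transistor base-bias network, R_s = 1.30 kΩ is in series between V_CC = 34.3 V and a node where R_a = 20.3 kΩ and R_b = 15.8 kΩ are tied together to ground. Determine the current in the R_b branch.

I ≈ 1.89 mA

Combine the parallel branches: R_p = (1/20.3 + 1/15.8)⁻¹ = 8.885 kΩ.
V_A = 34.3 × 8.885/10.18 = 29.92 V.
Branch current I = V_A/R_b = 29.92/15.8 = 1.894 mA.
(Equivalently: I_total = 3.368 mA, then current-divider fraction G_k/ΣG = 0.5623.)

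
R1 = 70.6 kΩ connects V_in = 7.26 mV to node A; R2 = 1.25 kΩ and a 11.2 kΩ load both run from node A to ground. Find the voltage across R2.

R2 ‖ R_L = (1.25 × 11.2)/(1.25 + 11.2) = 1.124 kΩ.
Voltage divider with the loaded lower leg: V_out = 7.26 × 1.124/(70.6 + 1.124) = 7.26 × 0.01568 = 0.1138 mV.

V_out ≈ 0.114 mV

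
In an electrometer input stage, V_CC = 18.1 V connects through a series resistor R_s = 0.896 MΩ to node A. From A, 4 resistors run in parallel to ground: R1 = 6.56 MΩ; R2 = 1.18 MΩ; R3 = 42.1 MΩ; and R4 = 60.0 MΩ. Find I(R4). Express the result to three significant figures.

Parallel bank: R_p = 1/(1/6.56 + 1/1.18 + 1/42.1 + 1/60.0) = 0.9612 MΩ.
V_A by voltage divider: V_A = 18.1 × 0.9612/(0.896 + 0.9612) = 9.368 V.
Branch current I = V_A/R4 = 9.368/60.0 = 0.1561 µA.

I ≈ 0.156 µA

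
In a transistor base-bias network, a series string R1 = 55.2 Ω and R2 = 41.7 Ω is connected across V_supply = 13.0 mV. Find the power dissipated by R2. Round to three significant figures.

ΣR = 96.90 Ω → I = 13.0/96.90 = 0.1342 mA.
P = I²R = 0.01800 × 41.7 = 0.7505 µW.

P ≈ 0.751 µW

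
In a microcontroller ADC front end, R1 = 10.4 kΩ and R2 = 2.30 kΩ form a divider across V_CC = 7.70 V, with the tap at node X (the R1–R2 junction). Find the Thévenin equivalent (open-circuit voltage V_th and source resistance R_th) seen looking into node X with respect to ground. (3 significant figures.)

V_th ≈ 1.39 V, R_th ≈ 1.88 kΩ

With X open, the divider is unloaded: V_th = 7.70 × 2.30/12.70 = 1.394 V.
Zeroing V_CC shorts the top of R1 to ground, so R_th = R1 ‖ R2 = 1.883 kΩ.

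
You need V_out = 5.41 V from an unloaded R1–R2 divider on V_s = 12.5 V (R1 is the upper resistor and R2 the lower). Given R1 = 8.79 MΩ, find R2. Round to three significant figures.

The divider ratio is R2/(R1+R2) = 5.41/12.5 = 0.4328.
R2 = R1 · 0.4328/(1 − 0.4328) = 6.707 MΩ.

R2 ≈ 6.71 MΩ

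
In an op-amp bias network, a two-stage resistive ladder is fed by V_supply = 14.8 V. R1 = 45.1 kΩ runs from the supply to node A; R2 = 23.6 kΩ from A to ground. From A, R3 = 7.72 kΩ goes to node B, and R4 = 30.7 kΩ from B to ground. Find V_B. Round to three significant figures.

Looking into the second stage from A: R3 + R4 = 38.42 kΩ appears in parallel with R2.
Effective lower resistance at A: R2 ‖ 38.42 = 14.62 kΩ.
First divider: V_A = V_supply · 14.62/(45.1 + 14.62) = 3.623 V.
Stage 2 is unloaded, so V_B = V_A · R4/(R3+R4) = 3.623 × 30.7/38.42 = 2.895 V.

V_B ≈ 2.90 V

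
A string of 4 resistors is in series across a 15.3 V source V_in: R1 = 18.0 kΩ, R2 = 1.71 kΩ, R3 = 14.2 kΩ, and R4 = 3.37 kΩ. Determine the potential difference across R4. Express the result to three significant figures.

V ≈ 1.38 V

Series total: ΣR = 18.0 + 1.71 + 14.2 + 3.37 = 37.28 kΩ.
V = V_in · R/ΣR = 15.3 × 0.09040 = 1.383 V.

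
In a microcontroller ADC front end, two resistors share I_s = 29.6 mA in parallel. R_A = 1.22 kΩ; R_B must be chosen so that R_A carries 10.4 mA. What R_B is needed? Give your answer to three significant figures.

R_B ≈ 0.661 kΩ

In a two-way split, I_A/I_s = R_B/(R_A + R_B).
10.4/29.6 = R_B/(R_A + R_B) → R_B = R_A · (0.3514)/(1 − 0.3514) = 1.22 × 0.5417 = 0.6608 kΩ.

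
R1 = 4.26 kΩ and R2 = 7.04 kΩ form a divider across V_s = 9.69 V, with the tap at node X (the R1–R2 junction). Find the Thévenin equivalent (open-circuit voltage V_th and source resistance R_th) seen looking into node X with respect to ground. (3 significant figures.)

V_th ≈ 6.04 V, R_th ≈ 2.65 kΩ

With X open, the divider is unloaded: V_th = 9.69 × 7.04/11.30 = 6.037 V.
With V_s suppressed (replaced by a short), R_th = R1 ‖ R2 = (4.260 × 7.04)/(4.260 + 7.04) = 2.654 kΩ.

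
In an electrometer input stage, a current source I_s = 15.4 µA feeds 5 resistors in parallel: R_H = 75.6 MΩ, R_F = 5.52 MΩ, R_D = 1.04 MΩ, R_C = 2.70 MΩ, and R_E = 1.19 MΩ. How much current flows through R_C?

ΣG = 1/75.6 + 1/5.52 + 1/1.04 + 1/2.70 + 1/1.19 = 2.367.
R_C takes the fraction G_k/ΣG = 0.3704/2.367 = 0.1565, so I = 15.4 × 0.1565 = 2.410 µA.

I ≈ 2.41 µA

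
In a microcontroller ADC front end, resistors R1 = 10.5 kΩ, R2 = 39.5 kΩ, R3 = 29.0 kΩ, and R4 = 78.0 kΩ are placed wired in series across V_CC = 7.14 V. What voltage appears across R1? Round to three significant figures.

Series total: ΣR = 10.5 + 39.5 + 29.0 + 78.0 = 157.0 kΩ.
V = V_CC · R/ΣR = 7.14 × 0.06688 = 0.4775 V.

V ≈ 0.478 V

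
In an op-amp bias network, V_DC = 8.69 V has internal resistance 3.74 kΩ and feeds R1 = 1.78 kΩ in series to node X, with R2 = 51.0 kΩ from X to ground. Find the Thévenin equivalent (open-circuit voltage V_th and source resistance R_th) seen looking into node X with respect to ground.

V_th ≈ 7.84 V, R_th ≈ 4.98 kΩ

R1' = 3.74 + 1.78 = 5.520 kΩ (source resistance + R1).
V_th is the unloaded tap voltage: V_DC · R2/(R1'+R2) = 8.69 × 0.9023 = 7.841 V.
With V_DC suppressed (replaced by a short), R_th = R1' ‖ R2 = (5.520 × 51.0)/(5.520 + 51.0) = 4.981 kΩ.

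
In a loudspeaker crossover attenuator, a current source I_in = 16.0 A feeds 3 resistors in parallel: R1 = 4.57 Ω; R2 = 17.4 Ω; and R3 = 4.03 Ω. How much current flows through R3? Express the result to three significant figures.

I ≈ 7.57 A

ΣG = 1/4.57 + 1/17.4 + 1/4.03 = 0.5244.
R3 takes the fraction G_k/ΣG = 0.2481/0.5244 = 0.4732, so I = 16.0 × 0.4732 = 7.571 A.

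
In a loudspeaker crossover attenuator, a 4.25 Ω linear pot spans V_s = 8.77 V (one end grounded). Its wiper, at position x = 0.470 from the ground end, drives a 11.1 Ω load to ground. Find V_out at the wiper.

V_out ≈ 3.76 V

Lower segment x·R_p = 1.997 Ω; upper segment (1−x)·R_p = 2.252 Ω.
R_L loads the lower segment: effective lower R = 1.693 Ω.
Loaded-divider output: V_out = 8.77 × 0.4291 = 3.763 V.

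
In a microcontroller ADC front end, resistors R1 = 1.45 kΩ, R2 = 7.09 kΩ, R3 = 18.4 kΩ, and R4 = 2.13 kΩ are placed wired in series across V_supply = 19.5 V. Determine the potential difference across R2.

Total series resistance ΣR = 1.45 + 7.09 + 18.4 + 2.13 = 29.07 kΩ.
V = V_supply · R/ΣR = 19.5 × 0.2439 = 4.756 V.

V ≈ 4.76 V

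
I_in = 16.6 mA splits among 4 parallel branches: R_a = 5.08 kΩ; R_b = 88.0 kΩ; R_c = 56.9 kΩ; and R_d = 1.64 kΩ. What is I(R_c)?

ΣG = 1/5.08 + 1/88.0 + 1/56.9 + 1/1.64 = 0.8355.
By the current-divider rule, I = I_in · G_k/ΣG = 16.6 × 0.02103 = 0.3492 mA.

I ≈ 0.349 mA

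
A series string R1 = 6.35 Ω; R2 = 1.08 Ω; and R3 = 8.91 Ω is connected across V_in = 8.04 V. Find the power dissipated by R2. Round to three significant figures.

P ≈ 0.261 W

The common current is I = 8.04/16.34 = 0.4920 A.
V(R2) = I·R = 0.5314 V; P = V·I = 0.5314 × 0.4920 = 0.2615 W.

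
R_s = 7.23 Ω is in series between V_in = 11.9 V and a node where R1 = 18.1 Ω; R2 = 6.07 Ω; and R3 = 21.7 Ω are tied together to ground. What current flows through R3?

I ≈ 0.188 A

Combine the parallel branches: R_p = (1/18.1 + 1/6.07 + 1/21.7)⁻¹ = 3.758 Ω.
V_A by voltage divider: V_A = 11.9 × 3.758/(7.23 + 3.758) = 4.070 V.
I(R3) = V_A / R3 = 4.070/21.7 = 0.1876 A.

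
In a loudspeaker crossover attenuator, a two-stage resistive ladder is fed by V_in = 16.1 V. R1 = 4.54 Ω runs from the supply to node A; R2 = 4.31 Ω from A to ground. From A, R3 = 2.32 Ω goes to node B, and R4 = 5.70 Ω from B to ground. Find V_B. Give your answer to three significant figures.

V_B ≈ 4.37 V

Node A sees R2 in parallel with the series input of stage 2, R3 + R4 = 8.020 Ω.
Effective lower resistance at A: R2 ‖ 8.020 = 2.803 Ω.
First divider: V_A = V_in · 2.803/(4.54 + 2.803) = 6.146 V.
Then the unloaded second divider: V_B = V_A × R4/(R3+R4) = 6.146 × 0.7107 = 4.368 V.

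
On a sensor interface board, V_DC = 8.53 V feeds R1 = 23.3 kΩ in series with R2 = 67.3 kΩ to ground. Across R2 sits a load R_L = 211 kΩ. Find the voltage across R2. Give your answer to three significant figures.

R2 ‖ R_L = (67.3 × 211)/(67.3 + 211) = 51.03 kΩ.
Voltage divider with the loaded lower leg: V_out = 8.53 × 51.03/(23.3 + 51.03) = 8.53 × 0.6865 = 5.856 V.
(Unloaded it would be 6.34 V; the load pulls it down.)

V_out ≈ 5.86 V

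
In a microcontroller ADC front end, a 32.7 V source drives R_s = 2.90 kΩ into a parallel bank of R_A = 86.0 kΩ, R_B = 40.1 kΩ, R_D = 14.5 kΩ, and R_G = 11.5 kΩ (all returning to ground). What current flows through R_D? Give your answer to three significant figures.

Combine the parallel branches: R_p = (1/86.0 + 1/40.1 + 1/14.5 + 1/11.5)⁻¹ = 5.195 kΩ.
V_A by voltage divider: V_A = 32.7 × 5.195/(2.90 + 5.195) = 20.99 V.
I(R_D) = V_A / R_D = 20.99/14.5 = 1.447 mA.
(Equivalently: I_total = 4.039 mA, then current-divider fraction G_k/ΣG = 0.3583.)

I ≈ 1.45 mA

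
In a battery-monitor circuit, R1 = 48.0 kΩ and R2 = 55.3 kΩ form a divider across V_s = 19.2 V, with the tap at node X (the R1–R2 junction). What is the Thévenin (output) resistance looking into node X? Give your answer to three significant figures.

Looking into X with the source shorted: R_th = R1·R2/(R1+R2) = 48.00 × 55.3/103.3 = 25.70 kΩ.

R_th ≈ 25.7 kΩ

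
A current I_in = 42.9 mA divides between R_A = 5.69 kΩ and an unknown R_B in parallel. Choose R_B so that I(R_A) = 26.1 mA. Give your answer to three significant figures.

R_B ≈ 8.84 kΩ

Two-branch current divider: I_A = I_in · R_B/(R_A + R_B).
26.1/42.9 = R_B/(R_A + R_B) → R_B = R_A · (0.6084)/(1 − 0.6084) = 5.69 × 1.554 = 8.840 kΩ.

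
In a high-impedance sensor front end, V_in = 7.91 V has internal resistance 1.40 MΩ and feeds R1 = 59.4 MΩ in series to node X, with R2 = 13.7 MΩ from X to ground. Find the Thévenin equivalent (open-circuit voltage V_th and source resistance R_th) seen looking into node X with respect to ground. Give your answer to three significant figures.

V_th ≈ 1.45 V, R_th ≈ 11.2 MΩ

R1' = 1.40 + 59.4 = 60.80 MΩ (source resistance + R1).
Open-circuit (no load on X): V_th = V_in · R2/(R1' + R2) = 7.91 × 13.7/(60.80 + 13.7) = 1.455 V.
With V_in suppressed (replaced by a short), R_th = R1' ‖ R2 = (60.80 × 13.7)/(60.80 + 13.7) = 11.18 MΩ.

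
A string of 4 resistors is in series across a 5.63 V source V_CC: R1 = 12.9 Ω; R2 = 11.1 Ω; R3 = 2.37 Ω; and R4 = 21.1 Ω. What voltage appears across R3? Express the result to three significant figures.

Series total: ΣR = 12.9 + 11.1 + 2.37 + 21.1 = 47.47 Ω.
V = V_CC · R/ΣR = 5.63 × 0.04993 = 0.2811 V.

V ≈ 0.281 V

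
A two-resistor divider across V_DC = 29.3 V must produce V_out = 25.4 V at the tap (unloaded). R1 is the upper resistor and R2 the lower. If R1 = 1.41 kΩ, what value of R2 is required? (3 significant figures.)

The divider ratio is R2/(R1+R2) = 25.4/29.3 = 0.8669.
Rearranging, R2 = R1·k/(1−k) = 1.41 × 6.513 = 9.183 kΩ.

R2 ≈ 9.18 kΩ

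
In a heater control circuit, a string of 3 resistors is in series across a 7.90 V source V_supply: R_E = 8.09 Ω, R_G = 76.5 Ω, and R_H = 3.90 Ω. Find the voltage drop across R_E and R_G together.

V ≈ 7.55 V

ΣR = 8.09 + 76.5 + 3.90 = 88.49 Ω.
R_{R_E..R_G} = 8.09 + 76.5 = 84.59 Ω.
V = V_supply · R/ΣR = 7.90 × 0.9559 = 7.552 V.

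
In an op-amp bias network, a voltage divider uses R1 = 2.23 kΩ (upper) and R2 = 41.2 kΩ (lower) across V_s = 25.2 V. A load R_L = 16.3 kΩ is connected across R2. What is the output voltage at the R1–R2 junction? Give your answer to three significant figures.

First combine the lower leg with the load: R2 ‖ R_L = 11.68 kΩ.
Then V_out = V_s · R2'/(R1 + R2') = 25.2 × 11.68/13.91 = 21.16 V.
(Unloaded it would be 23.9 V; the load pulls it down.)

V_out ≈ 21.2 V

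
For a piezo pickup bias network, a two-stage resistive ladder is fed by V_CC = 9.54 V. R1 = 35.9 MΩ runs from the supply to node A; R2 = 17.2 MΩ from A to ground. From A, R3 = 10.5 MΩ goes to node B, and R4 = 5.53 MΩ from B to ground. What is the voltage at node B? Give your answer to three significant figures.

V_B ≈ 0.618 V

The second stage (R3 + R4 = 16.03 MΩ) loads node A in parallel with R2.
R2 ‖ (R3+R4) = 8.297 MΩ.
First divider: V_A = V_CC · 8.297/(35.9 + 8.297) = 1.791 V.
V_B = V_A × 0.3450 = 0.6178 V.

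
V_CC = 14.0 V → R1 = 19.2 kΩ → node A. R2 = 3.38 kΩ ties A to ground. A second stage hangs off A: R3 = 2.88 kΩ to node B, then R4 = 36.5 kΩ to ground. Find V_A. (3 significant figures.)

V_A ≈ 1.95 V

Node A sees R2 in parallel with the series input of stage 2, R3 + R4 = 39.38 kΩ.
R2 ‖ (R3+R4) = 3.113 kΩ.
First divider: V_A = V_CC · 3.113/(19.2 + 3.113) = 1.953 V.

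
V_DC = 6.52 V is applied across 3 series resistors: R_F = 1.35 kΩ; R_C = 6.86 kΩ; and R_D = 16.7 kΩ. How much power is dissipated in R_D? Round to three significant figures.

P ≈ 1.14 mW

ΣR = 24.91 kΩ → I = 6.52/24.91 = 0.2617 mA.
P = I²R = 0.06851 × 16.7 = 1.144 mW.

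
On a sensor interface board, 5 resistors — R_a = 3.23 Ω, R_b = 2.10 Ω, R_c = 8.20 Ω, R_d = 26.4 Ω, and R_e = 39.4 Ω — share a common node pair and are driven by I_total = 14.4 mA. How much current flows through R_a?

Total conductance ΣG = 1/3.23 + 1/2.10 + 1/8.20 + 1/26.4 + 1/39.4 = 0.9710 (units of 1/Ω).
Current divider: I(R_a) = I_total · G_k/ΣG = 14.4 × (0.3096/0.9710) = 14.4 × 0.3188 = 4.591 mA.

I ≈ 4.59 mA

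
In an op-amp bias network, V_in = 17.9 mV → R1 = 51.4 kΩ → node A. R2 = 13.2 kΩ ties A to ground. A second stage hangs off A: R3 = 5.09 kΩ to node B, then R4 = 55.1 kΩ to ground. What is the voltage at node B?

V_B ≈ 2.85 mV

Looking into the second stage from A: R3 + R4 = 60.19 kΩ appears in parallel with R2.
Effective lower resistance at A: R2 ‖ 60.19 = 10.83 kΩ.
V_A = 17.9 × 10.83/(51.4 + 10.83) = 3.114 mV.
Stage 2 is unloaded, so V_B = V_A · R4/(R3+R4) = 3.114 × 55.1/60.19 = 2.851 mV.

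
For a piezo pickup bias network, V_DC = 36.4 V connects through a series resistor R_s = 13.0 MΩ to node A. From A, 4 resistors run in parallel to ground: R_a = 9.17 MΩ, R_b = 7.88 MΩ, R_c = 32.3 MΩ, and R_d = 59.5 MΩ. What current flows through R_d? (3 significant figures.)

I ≈ 0.130 µA

Equivalent of the parallel group: R_p = 3.525 MΩ.
V_A by voltage divider: V_A = 36.4 × 3.525/(13.0 + 3.525) = 7.764 V.
I(R_d) = V_A / R_d = 7.764/59.5 = 0.1305 µA.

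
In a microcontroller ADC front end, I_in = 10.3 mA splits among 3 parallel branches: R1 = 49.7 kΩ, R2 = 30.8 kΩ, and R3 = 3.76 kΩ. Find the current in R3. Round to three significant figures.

Conductances: ΣG = 1/49.7 + 1/30.8 + 1/3.76 = 0.3185 (1/kΩ).
Current divider: I(R3) = I_in · G_k/ΣG = 10.3 × (0.2660/0.3185) = 10.3 × 0.8349 = 8.600 mA.

I ≈ 8.60 mA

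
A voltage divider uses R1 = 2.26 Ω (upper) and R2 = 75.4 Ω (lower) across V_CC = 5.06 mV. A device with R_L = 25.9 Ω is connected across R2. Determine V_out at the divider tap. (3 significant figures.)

First combine the lower leg with the load: R2 ‖ R_L = 19.28 Ω.
Voltage divider with the loaded lower leg: V_out = 5.06 × 19.28/(2.26 + 19.28) = 5.06 × 0.8951 = 4.529 mV.
(Unloaded it would be 4.91 mV; the load pulls it down.)

V_out ≈ 4.53 mV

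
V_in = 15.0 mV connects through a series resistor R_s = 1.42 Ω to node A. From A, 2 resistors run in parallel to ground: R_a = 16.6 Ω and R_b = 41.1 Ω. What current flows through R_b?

I ≈ 0.326 mA

Parallel bank: R_p = 1/(1/16.6 + 1/41.1) = 11.82 Ω.
V_A = 15.0 × 11.82/13.24 = 13.39 mV.
I(R_b) = V_A / R_b = 13.39/41.1 = 0.3258 mA.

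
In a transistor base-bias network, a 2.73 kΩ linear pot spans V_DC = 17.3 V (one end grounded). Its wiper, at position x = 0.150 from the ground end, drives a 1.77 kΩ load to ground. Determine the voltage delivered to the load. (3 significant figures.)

V_out ≈ 2.17 V

Lower segment x·R_p = 0.4095 kΩ; upper segment (1−x)·R_p = 2.321 kΩ.
Lower segment in parallel with the load: 0.4095 ‖ 1.77 = 0.3326 kΩ.
Then V_out = V_DC · 0.3326/(2.321 + 0.3326) = 2.169 V.
(Unloaded: V_out = x·V_DC = 2.60 V.)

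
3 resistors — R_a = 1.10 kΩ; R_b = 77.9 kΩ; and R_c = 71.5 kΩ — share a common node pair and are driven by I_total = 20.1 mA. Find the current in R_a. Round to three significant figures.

I ≈ 19.5 mA

ΣG = 1/1.10 + 1/77.9 + 1/71.5 = 0.9359.
Current divider: I(R_a) = I_total · G_k/ΣG = 20.1 × (0.9091/0.9359) = 20.1 × 0.9713 = 19.52 mA.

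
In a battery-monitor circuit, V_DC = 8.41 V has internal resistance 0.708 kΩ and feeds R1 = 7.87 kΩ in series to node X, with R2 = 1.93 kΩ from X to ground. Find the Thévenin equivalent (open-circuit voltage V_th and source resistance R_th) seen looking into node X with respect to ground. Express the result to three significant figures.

V_th ≈ 1.54 V, R_th ≈ 1.58 kΩ

R1' = 0.708 + 7.87 = 8.578 kΩ (source resistance + R1).
Open-circuit (no load on X): V_th = V_DC · R2/(R1' + R2) = 8.41 × 1.93/(8.578 + 1.93) = 1.545 V.
Zeroing V_DC shorts the top of R1' to ground, so R_th = R1' ‖ R2 = 1.576 kΩ.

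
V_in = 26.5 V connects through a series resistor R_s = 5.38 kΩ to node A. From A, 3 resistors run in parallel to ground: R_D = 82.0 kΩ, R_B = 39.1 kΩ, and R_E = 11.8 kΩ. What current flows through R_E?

Combine the parallel branches: R_p = (1/82.0 + 1/39.1 + 1/11.8)⁻¹ = 8.162 kΩ.
Node voltage V_A = V_in · R_p/(R_s + R_p) = 26.5 × 0.6027 = 15.97 V.
Branch current I = V_A/R_E = 15.97/11.8 = 1.354 mA.
(Check via current divider: I_total = 1.957 mA; share G_k/ΣG = 0.6917 → same result.)

I ≈ 1.35 mA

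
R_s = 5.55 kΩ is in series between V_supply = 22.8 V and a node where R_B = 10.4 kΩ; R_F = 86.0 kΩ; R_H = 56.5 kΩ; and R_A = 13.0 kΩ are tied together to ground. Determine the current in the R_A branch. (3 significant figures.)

Combine the parallel branches: R_p = (1/10.4 + 1/86.0 + 1/56.5 + 1/13.0)⁻¹ = 4.941 kΩ.
V_A = 22.8 × 4.941/10.49 = 10.74 V.
I(R_A) = V_A / R_A = 10.74/13.0 = 0.8260 mA.

I ≈ 0.826 mA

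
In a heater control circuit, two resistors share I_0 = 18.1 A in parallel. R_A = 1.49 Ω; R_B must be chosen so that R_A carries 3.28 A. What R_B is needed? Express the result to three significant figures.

The fraction through R_A equals R_B/(R_A+R_B).
3.28/18.1 = R_B/(R_A + R_B) → R_B = R_A · (0.1812)/(1 − 0.1812) = 1.49 × 0.2213 = 0.3298 Ω.

R_B ≈ 0.330 Ω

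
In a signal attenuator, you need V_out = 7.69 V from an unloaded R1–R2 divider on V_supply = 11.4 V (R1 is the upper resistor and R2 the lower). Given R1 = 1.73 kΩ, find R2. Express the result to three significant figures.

R2 ≈ 3.59 kΩ

The divider ratio is R2/(R1+R2) = 7.69/11.4 = 0.6746.
R2 = R1 · 0.6746/(1 − 0.6746) = 3.586 kΩ.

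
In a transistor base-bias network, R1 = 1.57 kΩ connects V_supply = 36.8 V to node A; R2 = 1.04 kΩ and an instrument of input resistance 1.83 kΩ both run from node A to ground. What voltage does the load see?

V_out ≈ 10.9 V

First combine the lower leg with the load: R2 ‖ R_L = 0.6631 kΩ.
Now apply the divider: V_out = 36.8 × 0.2970 = 10.93 V.
(Unloaded it would be 14.7 V; the load pulls it down.)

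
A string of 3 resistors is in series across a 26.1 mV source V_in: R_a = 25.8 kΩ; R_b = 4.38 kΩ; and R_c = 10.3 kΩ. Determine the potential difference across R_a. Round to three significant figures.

Series total: ΣR = 25.8 + 4.38 + 10.3 = 40.48 kΩ.
By the voltage-divider rule, V = 26.1 × 25.80/40.48 = 16.63 mV.

V ≈ 16.6 mV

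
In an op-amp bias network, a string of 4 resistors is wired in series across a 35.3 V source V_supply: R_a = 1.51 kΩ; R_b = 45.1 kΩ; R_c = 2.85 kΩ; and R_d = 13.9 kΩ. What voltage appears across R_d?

V ≈ 7.74 V

ΣR = 1.51 + 45.1 + 2.85 + 13.9 = 63.36 kΩ.
V = V_supply · R/ΣR = 35.3 × 0.2194 = 7.744 V.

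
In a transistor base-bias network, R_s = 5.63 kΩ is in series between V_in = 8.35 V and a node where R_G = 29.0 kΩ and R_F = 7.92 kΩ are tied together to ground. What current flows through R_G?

Combine the parallel branches: R_p = (1/29.0 + 1/7.92)⁻¹ = 6.221 kΩ.
Node voltage V_A = V_in · R_p/(R_s + R_p) = 8.35 × 0.5249 = 4.383 V.
Branch current I = V_A/R_G = 4.383/29.0 = 0.1511 mA.
(Equivalently: I_total = 0.7046 mA, then current-divider fraction G_k/ΣG = 0.2145.)

I ≈ 0.151 mA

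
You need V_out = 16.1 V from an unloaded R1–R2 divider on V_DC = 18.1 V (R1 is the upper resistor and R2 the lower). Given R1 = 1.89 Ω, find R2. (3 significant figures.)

V_out/V_DC = R2/(R1+R2) = 0.8895.
R2 = R1 · 0.8895/(1 − 0.8895) = 15.21 Ω.

R2 ≈ 15.2 Ω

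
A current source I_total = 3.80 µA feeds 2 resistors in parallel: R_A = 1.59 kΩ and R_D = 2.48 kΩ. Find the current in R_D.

I ≈ 1.48 µA

For two parallel branches, I_k = I_total · (other R)/(sum of R).
So I = 3.80 × 1.59/4.070 = 1.485 µA.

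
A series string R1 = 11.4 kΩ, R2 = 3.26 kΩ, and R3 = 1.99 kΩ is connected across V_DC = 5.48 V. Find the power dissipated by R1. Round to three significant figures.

Series current I = V_DC/ΣR = 5.48/16.65 = 0.3291 mA.
P = I²R = 0.1083 × 11.4 = 1.235 mW.

P ≈ 1.23 mW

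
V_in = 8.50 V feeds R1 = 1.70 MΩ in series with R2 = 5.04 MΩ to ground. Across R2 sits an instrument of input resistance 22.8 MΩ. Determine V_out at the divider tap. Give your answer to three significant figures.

V_out ≈ 6.02 V

The load sits in parallel with R2, giving an effective lower resistance R2' = R2·R_L/(R2+R_L) = 4.128 MΩ.
Voltage divider with the loaded lower leg: V_out = 8.50 × 4.128/(1.70 + 4.128) = 8.50 × 0.7083 = 6.020 V.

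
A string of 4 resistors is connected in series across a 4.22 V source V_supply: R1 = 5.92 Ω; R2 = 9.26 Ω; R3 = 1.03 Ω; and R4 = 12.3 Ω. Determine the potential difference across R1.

Series total: ΣR = 5.92 + 9.26 + 1.03 + 12.3 = 28.51 Ω.
V = V_supply · R/ΣR = 4.22 × 0.2076 = 0.8763 V.

V ≈ 0.876 V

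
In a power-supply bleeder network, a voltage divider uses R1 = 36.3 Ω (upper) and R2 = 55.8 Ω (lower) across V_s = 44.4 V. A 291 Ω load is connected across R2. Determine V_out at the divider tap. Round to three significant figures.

The load sits in parallel with R2, giving an effective lower resistance R2' = R2·R_L/(R2+R_L) = 46.82 Ω.
Now apply the divider: V_out = 44.4 × 0.5633 = 25.01 V.

V_out ≈ 25.0 V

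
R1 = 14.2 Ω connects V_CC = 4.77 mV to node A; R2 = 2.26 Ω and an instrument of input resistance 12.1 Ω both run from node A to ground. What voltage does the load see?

V_out ≈ 0.564 mV

First combine the lower leg with the load: R2 ‖ R_L = 1.904 Ω.
Then V_out = V_CC · R2'/(R1 + R2') = 4.77 × 1.904/16.10 = 0.5640 mV.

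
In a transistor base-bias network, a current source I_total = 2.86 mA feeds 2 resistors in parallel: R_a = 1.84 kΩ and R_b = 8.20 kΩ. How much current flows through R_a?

I ≈ 2.34 mA

With just two branches, the current splits inversely with resistance.
I(R_a) = 2.86 × 8.20/(1.84 + 8.20) = 2.86 × 0.8167 = 2.336 mA.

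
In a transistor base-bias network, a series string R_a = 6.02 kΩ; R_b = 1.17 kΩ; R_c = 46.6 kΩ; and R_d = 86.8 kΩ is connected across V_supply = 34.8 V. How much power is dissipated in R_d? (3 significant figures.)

P ≈ 5.32 mW

The common current is I = 34.8/140.6 = 0.2475 mA.
V(R_d) = I·R = 21.49 V; P = V·I = 21.49 × 0.2475 = 5.318 mW.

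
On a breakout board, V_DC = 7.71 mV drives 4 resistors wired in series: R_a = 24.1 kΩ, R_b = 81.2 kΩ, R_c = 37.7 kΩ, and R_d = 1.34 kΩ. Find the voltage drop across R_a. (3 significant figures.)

Total series resistance ΣR = 24.1 + 81.2 + 37.7 + 1.34 = 144.3 kΩ.
Voltage divider: V = V_DC · (24.10 / 144.3) = 7.71 × 0.1670 = 1.287 mV.

V ≈ 1.29 mV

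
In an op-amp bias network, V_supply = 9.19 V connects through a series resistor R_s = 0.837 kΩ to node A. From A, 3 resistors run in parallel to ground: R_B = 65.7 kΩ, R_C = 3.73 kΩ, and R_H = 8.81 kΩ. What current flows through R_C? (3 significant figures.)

Equivalent of the parallel group: R_p = 2.520 kΩ.
Node voltage V_A = V_supply · R_p/(R_s + R_p) = 9.19 × 0.7507 = 6.899 V.
I(R_C) = V_A / R_C = 6.899/3.73 = 1.850 mA.
(Equivalently: I_total = 2.738 mA, then current-divider fraction G_k/ΣG = 0.6756.)

I ≈ 1.85 mA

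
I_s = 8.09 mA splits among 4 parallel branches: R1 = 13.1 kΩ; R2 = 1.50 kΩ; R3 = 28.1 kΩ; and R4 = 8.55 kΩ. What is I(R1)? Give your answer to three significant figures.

ΣG = 1/13.1 + 1/1.50 + 1/28.1 + 1/8.55 = 0.8955.
By the current-divider rule, I = I_s · G_k/ΣG = 8.09 × 0.08524 = 0.6896 mA.

I ≈ 0.690 mA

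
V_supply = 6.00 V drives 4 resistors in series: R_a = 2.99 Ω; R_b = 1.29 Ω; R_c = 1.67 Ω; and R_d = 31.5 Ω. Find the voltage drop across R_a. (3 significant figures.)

Series total: ΣR = 2.99 + 1.29 + 1.67 + 31.5 = 37.45 Ω.
By the voltage-divider rule, V = 6.00 × 2.990/37.45 = 0.4790 V.

V ≈ 0.479 V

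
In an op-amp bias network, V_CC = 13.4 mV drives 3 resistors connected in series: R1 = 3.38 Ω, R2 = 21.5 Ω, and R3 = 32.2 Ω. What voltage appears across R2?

ΣR = 3.38 + 21.5 + 32.2 = 57.08 Ω.
V = V_CC · R/ΣR = 13.4 × 0.3767 = 5.047 mV.

V ≈ 5.05 mV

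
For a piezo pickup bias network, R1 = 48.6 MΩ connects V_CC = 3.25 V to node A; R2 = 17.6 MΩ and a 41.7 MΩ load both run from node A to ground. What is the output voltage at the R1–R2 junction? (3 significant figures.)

The load sits in parallel with R2, giving an effective lower resistance R2' = R2·R_L/(R2+R_L) = 12.38 MΩ.
Now apply the divider: V_out = 3.25 × 0.2030 = 0.6597 V.

V_out ≈ 0.660 V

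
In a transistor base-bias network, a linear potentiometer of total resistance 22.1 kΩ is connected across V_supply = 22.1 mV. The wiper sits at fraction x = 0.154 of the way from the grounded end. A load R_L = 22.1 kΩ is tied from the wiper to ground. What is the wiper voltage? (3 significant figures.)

Lower segment x·R_p = 3.403 kΩ; upper segment (1−x)·R_p = 18.70 kΩ.
R_L loads the lower segment: effective lower R = 2.949 kΩ.
Loaded-divider output: V_out = 22.1 × 0.1362 = 3.011 mV.
(Unloaded: V_out = x·V_supply = 3.40 mV.)

V_out ≈ 3.01 mV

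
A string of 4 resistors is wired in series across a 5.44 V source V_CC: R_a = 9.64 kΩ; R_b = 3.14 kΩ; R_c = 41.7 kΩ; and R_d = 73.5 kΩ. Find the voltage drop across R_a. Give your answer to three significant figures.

Series total: ΣR = 9.64 + 3.14 + 41.7 + 73.5 = 128.0 kΩ.
By the voltage-divider rule, V = 5.44 × 9.640/128.0 = 0.4098 V.

V ≈ 0.410 V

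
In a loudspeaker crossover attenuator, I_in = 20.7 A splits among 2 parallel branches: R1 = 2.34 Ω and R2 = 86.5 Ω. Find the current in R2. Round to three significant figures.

I ≈ 0.545 A

For two parallel branches, I_k = I_in · (other R)/(sum of R).
I(R2) = 20.7 × 2.34/(2.34 + 86.5) = 20.7 × 0.02634 = 0.5452 A.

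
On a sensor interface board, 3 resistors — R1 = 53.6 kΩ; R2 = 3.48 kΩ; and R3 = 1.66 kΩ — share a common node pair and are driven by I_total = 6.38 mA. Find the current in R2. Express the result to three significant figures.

I ≈ 2.02 mA

ΣG = 1/53.6 + 1/3.48 + 1/1.66 = 0.9084.
R2 takes the fraction G_k/ΣG = 0.2874/0.9084 = 0.3163, so I = 6.38 × 0.3163 = 2.018 mA.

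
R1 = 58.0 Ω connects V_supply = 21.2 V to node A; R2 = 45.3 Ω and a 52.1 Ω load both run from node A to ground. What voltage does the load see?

First combine the lower leg with the load: R2 ‖ R_L = 24.23 Ω.
Voltage divider with the loaded lower leg: V_out = 21.2 × 24.23/(58.0 + 24.23) = 21.2 × 0.2947 = 6.247 V.

V_out ≈ 6.25 V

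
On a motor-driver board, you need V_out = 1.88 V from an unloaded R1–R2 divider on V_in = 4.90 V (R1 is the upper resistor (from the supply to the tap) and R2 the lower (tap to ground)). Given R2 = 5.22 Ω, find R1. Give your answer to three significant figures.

R1 ≈ 8.39 Ω

Required fraction k = V_out/V_in = 0.3837.
R1 = R2·(1/k − 1) = 5.22 × 1.606 = 8.385 Ω.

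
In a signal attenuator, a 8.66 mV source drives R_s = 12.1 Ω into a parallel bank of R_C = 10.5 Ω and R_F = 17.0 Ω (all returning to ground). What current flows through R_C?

I ≈ 0.288 mA

Equivalent of the parallel group: R_p = 6.491 Ω.
V_A = 8.66 × 6.491/18.59 = 3.024 mV.
Branch current I = V_A/R_C = 3.024/10.5 = 0.2880 mA.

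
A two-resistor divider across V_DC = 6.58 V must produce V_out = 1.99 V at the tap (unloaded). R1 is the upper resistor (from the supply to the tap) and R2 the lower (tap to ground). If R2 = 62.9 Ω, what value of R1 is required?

R1 ≈ 145 Ω

The divider ratio is R2/(R1+R2) = 1.99/6.58 = 0.3024.
Rearranging, R1 = R2·(1−k)/k = 62.9 × 2.307 = 145.1 Ω.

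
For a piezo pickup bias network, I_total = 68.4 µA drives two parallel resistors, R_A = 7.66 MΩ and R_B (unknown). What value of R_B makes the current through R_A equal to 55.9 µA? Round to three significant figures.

R_B ≈ 34.3 MΩ

Two-branch current divider: I_A = I_total · R_B/(R_A + R_B).
55.9/68.4 = R_B/(R_A + R_B) → R_B = R_A · (0.8173)/(1 − 0.8173) = 7.66 × 4.472 = 34.26 MΩ.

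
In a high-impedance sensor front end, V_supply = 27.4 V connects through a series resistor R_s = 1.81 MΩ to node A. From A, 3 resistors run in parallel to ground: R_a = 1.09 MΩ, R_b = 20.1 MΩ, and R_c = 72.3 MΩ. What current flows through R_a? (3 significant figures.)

Combine the parallel branches: R_p = (1/1.09 + 1/20.1 + 1/72.3)⁻¹ = 1.019 MΩ.
V_A by voltage divider: V_A = 27.4 × 1.019/(1.81 + 1.019) = 9.872 V.
Branch current I = V_A/R_a = 9.872/1.09 = 9.057 µA.

I ≈ 9.06 µA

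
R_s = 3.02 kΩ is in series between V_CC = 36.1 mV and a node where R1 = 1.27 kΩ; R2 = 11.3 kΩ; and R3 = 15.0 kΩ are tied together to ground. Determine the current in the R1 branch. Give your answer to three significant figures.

I ≈ 7.39 µA

Parallel bank: R_p = 1/(1/1.27 + 1/11.3 + 1/15.0) = 1.061 kΩ.
V_A by voltage divider: V_A = 36.1 × 1.061/(3.02 + 1.061) = 9.385 mV.
I(R1) = V_A / R1 = 9.385/1.27 = 7.390 µA.
(Equivalently: I_total = 8.846 µA, then current-divider fraction G_k/ΣG = 0.8354.)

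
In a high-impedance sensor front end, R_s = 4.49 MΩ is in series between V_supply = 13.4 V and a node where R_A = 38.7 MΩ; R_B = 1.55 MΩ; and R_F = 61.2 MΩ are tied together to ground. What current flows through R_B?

Parallel bank: R_p = 1/(1/38.7 + 1/1.55 + 1/61.2) = 1.455 MΩ.
V_A = 13.4 × 1.455/5.945 = 3.279 V.
I(R_B) = V_A / R_B = 3.279/1.55 = 2.116 µA.

I ≈ 2.12 µA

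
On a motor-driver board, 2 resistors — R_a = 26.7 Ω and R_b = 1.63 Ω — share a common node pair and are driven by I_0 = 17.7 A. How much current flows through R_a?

For two parallel branches, I_k = I_0 · (other R)/(sum of R).
So I = 17.7 × 1.63/28.33 = 1.018 A.

I ≈ 1.02 A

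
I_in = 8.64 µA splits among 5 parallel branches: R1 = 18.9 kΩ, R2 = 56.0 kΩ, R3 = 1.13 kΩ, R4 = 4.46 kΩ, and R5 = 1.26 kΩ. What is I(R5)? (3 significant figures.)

I ≈ 3.47 µA

Conductances: ΣG = 1/18.9 + 1/56.0 + 1/1.13 + 1/4.46 + 1/1.26 = 1.974 (1/kΩ).
R5 takes the fraction G_k/ΣG = 0.7937/1.974 = 0.4021, so I = 8.64 × 0.4021 = 3.474 µA.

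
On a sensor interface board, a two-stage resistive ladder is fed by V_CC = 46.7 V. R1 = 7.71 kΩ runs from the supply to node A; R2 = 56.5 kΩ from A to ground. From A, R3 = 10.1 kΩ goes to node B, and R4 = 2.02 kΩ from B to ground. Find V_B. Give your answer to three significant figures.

Looking into the second stage from A: R3 + R4 = 12.12 kΩ appears in parallel with R2.
Effective lower resistance at A: R2 ‖ 12.12 = 9.979 kΩ.
So V_A = 46.7 × 0.5641 = 26.35 V.
V_B = V_A × 0.1667 = 4.391 V.

V_B ≈ 4.39 V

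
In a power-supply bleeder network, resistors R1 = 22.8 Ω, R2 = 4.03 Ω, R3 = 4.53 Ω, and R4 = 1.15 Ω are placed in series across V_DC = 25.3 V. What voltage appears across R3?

V ≈ 3.53 V

Series total: ΣR = 22.8 + 4.03 + 4.53 + 1.15 = 32.51 Ω.
Voltage divider: V = V_DC · (4.530 / 32.51) = 25.3 × 0.1393 = 3.525 V.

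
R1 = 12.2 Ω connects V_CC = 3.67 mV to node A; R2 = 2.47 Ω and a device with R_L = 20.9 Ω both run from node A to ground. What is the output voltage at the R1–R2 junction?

First combine the lower leg with the load: R2 ‖ R_L = 2.209 Ω.
Then V_out = V_CC · R2'/(R1 + R2') = 3.67 × 2.209/14.41 = 0.5626 mV.

V_out ≈ 0.563 mV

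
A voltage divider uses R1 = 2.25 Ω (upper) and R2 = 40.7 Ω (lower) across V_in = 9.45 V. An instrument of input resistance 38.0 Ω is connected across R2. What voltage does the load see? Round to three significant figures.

First combine the lower leg with the load: R2 ‖ R_L = 19.65 Ω.
Then V_out = V_in · R2'/(R1 + R2') = 9.45 × 19.65/21.90 = 8.479 V.
(Unloaded it would be 8.95 V; the load pulls it down.)

V_out ≈ 8.48 V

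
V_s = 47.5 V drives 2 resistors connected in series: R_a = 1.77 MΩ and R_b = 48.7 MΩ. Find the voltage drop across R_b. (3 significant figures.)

ΣR = 1.77 + 48.7 = 50.47 MΩ.
V = V_s · R/ΣR = 47.5 × 0.9649 = 45.83 V.

V ≈ 45.8 V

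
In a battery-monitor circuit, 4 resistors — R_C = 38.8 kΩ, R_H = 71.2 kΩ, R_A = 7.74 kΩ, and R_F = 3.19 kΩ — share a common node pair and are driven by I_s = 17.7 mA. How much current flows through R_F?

I ≈ 11.5 mA

Total conductance ΣG = 1/38.8 + 1/71.2 + 1/7.74 + 1/3.19 = 0.4825 (units of 1/kΩ).
R_F takes the fraction G_k/ΣG = 0.3135/0.4825 = 0.6497, so I = 17.7 × 0.6497 = 11.50 mA.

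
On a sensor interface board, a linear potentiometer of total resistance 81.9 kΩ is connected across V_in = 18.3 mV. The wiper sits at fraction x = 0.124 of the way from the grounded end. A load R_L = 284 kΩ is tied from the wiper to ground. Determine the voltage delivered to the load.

V_out ≈ 2.20 mV

Split the track: R_lower = x·R_p = 10.16 kΩ, R_upper = (1−x)·R_p = 71.74 kΩ.
R_L loads the lower segment: effective lower R = 9.805 kΩ.
Then V_out = V_in · 9.805/(71.74 + 9.805) = 2.200 mV.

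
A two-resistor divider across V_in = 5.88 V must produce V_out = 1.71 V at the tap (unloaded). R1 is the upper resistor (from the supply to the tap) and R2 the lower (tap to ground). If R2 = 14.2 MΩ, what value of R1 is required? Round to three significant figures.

R1 ≈ 34.6 MΩ

Required fraction k = V_out/V_in = 0.2908.
Rearranging, R1 = R2·(1−k)/k = 14.2 × 2.439 = 34.63 MΩ.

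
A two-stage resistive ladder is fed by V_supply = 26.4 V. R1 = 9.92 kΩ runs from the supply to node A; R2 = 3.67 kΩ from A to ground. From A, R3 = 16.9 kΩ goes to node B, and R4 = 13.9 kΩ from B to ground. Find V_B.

V_B ≈ 2.96 V

Node A sees R2 in parallel with the series input of stage 2, R3 + R4 = 30.80 kΩ.
R2 ‖ (R3+R4) = 3.279 kΩ.
First divider: V_A = V_supply · 3.279/(9.92 + 3.279) = 6.559 V.
Then the unloaded second divider: V_B = V_A × R4/(R3+R4) = 6.559 × 0.4513 = 2.960 V.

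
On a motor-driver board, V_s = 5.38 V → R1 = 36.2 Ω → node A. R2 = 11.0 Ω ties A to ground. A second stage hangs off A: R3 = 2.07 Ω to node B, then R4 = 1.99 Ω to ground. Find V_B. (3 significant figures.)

V_B ≈ 0.200 V

Looking into the second stage from A: R3 + R4 = 4.060 Ω appears in parallel with R2.
Effective lower resistance at A: R2 ‖ 4.060 = 2.965 Ω.
First divider: V_A = V_s · 2.965/(36.2 + 2.965) = 0.4074 V.
Then the unloaded second divider: V_B = V_A × R4/(R3+R4) = 0.4074 × 0.4901 = 0.1997 V.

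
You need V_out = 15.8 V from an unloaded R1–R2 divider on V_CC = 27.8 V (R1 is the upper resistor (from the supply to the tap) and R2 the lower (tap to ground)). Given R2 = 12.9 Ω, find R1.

R1 ≈ 9.80 Ω

Required fraction k = V_out/V_CC = 0.5683.
Rearranging, R1 = R2·(1−k)/k = 12.9 × 0.7595 = 9.797 Ω.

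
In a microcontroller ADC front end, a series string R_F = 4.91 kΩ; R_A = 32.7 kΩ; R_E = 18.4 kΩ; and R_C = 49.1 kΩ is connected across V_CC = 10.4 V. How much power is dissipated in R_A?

Series current I = V_CC/ΣR = 10.4/105.1 = 0.09894 mA.
P = I²R = 0.009790 × 32.7 = 0.3201 mW.

P ≈ 0.320 mW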